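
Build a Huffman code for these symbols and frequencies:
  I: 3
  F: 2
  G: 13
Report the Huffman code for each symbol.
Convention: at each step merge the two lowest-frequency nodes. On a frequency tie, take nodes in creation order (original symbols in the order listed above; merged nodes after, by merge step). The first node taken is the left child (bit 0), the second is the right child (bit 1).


Huffman tree construction:
Step 1: Merge F(2) + I(3) = 5
Step 2: Merge (F+I)(5) + G(13) = 18
Read each symbol's code off the tree from the root (left child = 0, right child = 1).

Codes:
  I: 01 (length 2)
  F: 00 (length 2)
  G: 1 (length 1)
Average code length: 23/18 = 1.2778 bits/symbol


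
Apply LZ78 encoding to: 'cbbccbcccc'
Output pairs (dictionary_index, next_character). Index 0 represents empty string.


LZ78 encoding steps:
Dictionary: {0: ''}
Step 1: w='' (idx 0), next='c' -> output (0, 'c'), add 'c' as idx 1
Step 2: w='' (idx 0), next='b' -> output (0, 'b'), add 'b' as idx 2
Step 3: w='b' (idx 2), next='c' -> output (2, 'c'), add 'bc' as idx 3
Step 4: w='c' (idx 1), next='b' -> output (1, 'b'), add 'cb' as idx 4
Step 5: w='c' (idx 1), next='c' -> output (1, 'c'), add 'cc' as idx 5
Step 6: w='cc' (idx 5), end of input -> output (5, '')


Encoded: [(0, 'c'), (0, 'b'), (2, 'c'), (1, 'b'), (1, 'c'), (5, '')]


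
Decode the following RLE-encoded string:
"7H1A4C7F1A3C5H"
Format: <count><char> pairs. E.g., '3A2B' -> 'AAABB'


Expanding each <count><char> pair:
  7H -> 'HHHHHHH'
  1A -> 'A'
  4C -> 'CCCC'
  7F -> 'FFFFFFF'
  1A -> 'A'
  3C -> 'CCC'
  5H -> 'HHHHH'

Decoded = HHHHHHHACCCCFFFFFFFACCCHHHHH


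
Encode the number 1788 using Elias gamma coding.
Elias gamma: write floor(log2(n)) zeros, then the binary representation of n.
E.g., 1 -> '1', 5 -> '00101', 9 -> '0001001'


num_bits = floor(log2(1788)) + 1 = 11
leading_zeros = num_bits - 1 = 10
binary(1788) = 11011111100

Elias gamma(1788) = '0000000000' + '11011111100' = 000000000011011111100 (21 bits)


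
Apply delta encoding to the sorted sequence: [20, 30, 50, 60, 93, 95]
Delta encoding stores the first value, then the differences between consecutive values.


First value: 20
Deltas:
  30 - 20 = 10
  50 - 30 = 20
  60 - 50 = 10
  93 - 60 = 33
  95 - 93 = 2


Delta encoded: [20, 10, 20, 10, 33, 2]


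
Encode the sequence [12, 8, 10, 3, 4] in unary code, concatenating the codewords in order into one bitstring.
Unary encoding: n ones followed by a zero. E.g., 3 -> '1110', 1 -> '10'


Encode each number as n ones followed by a terminating 0:
  12 -> 1111111111110 (13 bits)
  8 -> 111111110 (9 bits)
  10 -> 11111111110 (11 bits)
  3 -> 1110 (4 bits)
  4 -> 11110 (5 bits)
Total length = 13 + 9 + 11 + 4 + 5 = 42 bits.

Unary([12, 8, 10, 3, 4]) = 111111111111011111111011111111110111011110 (42 bits)


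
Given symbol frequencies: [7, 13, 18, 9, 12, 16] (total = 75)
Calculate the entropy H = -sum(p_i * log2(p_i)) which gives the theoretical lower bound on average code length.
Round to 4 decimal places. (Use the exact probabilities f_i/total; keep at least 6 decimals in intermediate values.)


Per-symbol terms -p_i * log2(p_i) with p_i = f_i/75:
  p = 7/75 = 0.093333: log2(p) = -3.421464, -p*log2(p) = 0.319337
  p = 13/75 = 0.173333: log2(p) = -2.528379, -p*log2(p) = 0.438252
  p = 18/75 = 0.240000: log2(p) = -2.058894, -p*log2(p) = 0.494134
  p = 9/75 = 0.120000: log2(p) = -3.058894, -p*log2(p) = 0.367067
  p = 12/75 = 0.160000: log2(p) = -2.643856, -p*log2(p) = 0.423017
  p = 16/75 = 0.213333: log2(p) = -2.228819, -p*log2(p) = 0.475481
H = 0.319337 + 0.438252 + 0.494134 + 0.367067 + 0.423017 + 0.475481 = 2.517288

H = 2.5173 bits/symbol


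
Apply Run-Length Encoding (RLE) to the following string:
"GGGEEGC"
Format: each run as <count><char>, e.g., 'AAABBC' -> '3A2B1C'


Scanning runs left to right:
  i=0: run of 'G' x 3 -> '3G'
  i=3: run of 'E' x 2 -> '2E'
  i=5: run of 'G' x 1 -> '1G'
  i=6: run of 'C' x 1 -> '1C'

RLE = 3G2E1G1C


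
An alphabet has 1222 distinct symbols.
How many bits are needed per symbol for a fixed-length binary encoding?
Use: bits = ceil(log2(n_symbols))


log2(1222) = 10.255
Bracket: 2^10 = 1024 < 1222 <= 2^11 = 2048
So ceil(log2(1222)) = 11

bits = ceil(log2(1222)) = ceil(10.255) = 11 bits


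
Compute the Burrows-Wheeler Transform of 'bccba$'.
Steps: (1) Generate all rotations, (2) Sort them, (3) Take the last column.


Rotations (sorted):
  0: $bccba -> last char: a
  1: a$bccb -> last char: b
  2: ba$bcc -> last char: c
  3: bccba$ -> last char: $
  4: cba$bc -> last char: c
  5: ccba$b -> last char: b


BWT = abc$cb


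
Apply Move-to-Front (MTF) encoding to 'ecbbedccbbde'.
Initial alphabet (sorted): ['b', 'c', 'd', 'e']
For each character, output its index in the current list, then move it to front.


MTF encoding:
'e': index 3 in ['b', 'c', 'd', 'e'] -> ['e', 'b', 'c', 'd']
'c': index 2 in ['e', 'b', 'c', 'd'] -> ['c', 'e', 'b', 'd']
'b': index 2 in ['c', 'e', 'b', 'd'] -> ['b', 'c', 'e', 'd']
'b': index 0 in ['b', 'c', 'e', 'd'] -> ['b', 'c', 'e', 'd']
'e': index 2 in ['b', 'c', 'e', 'd'] -> ['e', 'b', 'c', 'd']
'd': index 3 in ['e', 'b', 'c', 'd'] -> ['d', 'e', 'b', 'c']
'c': index 3 in ['d', 'e', 'b', 'c'] -> ['c', 'd', 'e', 'b']
'c': index 0 in ['c', 'd', 'e', 'b'] -> ['c', 'd', 'e', 'b']
'b': index 3 in ['c', 'd', 'e', 'b'] -> ['b', 'c', 'd', 'e']
'b': index 0 in ['b', 'c', 'd', 'e'] -> ['b', 'c', 'd', 'e']
'd': index 2 in ['b', 'c', 'd', 'e'] -> ['d', 'b', 'c', 'e']
'e': index 3 in ['d', 'b', 'c', 'e'] -> ['e', 'd', 'b', 'c']


Output: [3, 2, 2, 0, 2, 3, 3, 0, 3, 0, 2, 3]


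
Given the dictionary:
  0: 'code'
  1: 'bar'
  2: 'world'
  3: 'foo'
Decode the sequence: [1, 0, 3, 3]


Look up each index in the dictionary:
  1 -> 'bar'
  0 -> 'code'
  3 -> 'foo'
  3 -> 'foo'

Decoded: "bar code foo foo"


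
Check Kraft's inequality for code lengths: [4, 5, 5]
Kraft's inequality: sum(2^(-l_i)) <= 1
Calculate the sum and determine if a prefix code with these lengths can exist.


Sum = 2^(-4) + 2^(-5) + 2^(-5)
    = 0.0625 + 0.03125 + 0.03125
    = 4/32 = 0.125
Since 0.125 <= 1, Kraft's inequality IS satisfied.
A prefix code with these lengths CAN exist.

Kraft sum = 0.125. Satisfied.


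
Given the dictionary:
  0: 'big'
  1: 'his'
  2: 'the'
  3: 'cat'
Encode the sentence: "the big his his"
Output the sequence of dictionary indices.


Look up each word in the dictionary:
  'the' -> 2
  'big' -> 0
  'his' -> 1
  'his' -> 1

Encoded: [2, 0, 1, 1]


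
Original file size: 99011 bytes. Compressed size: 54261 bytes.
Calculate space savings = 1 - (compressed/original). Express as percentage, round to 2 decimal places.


ratio = compressed/original = 54261/99011 = 0.54803
savings = 1 - ratio = 1 - 0.54803 = 0.45197
as a percentage: 0.45197 * 100 = 45.2%

Space savings = 1 - 54261/99011 = 45.2%


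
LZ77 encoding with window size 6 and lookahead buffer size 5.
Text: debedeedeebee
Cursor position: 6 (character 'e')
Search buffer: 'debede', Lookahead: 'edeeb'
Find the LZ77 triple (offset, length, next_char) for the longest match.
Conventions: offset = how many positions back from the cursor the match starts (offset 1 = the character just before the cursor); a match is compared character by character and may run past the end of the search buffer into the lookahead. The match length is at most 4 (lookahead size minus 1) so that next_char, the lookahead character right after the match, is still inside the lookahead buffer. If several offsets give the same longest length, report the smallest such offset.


Try each offset into the search buffer:
  offset=1 (pos 5, char 'e'): match length 1
  offset=2 (pos 4, char 'd'): match length 0
  offset=3 (pos 3, char 'e'): match length 4
  offset=4 (pos 2, char 'b'): match length 0
  offset=5 (pos 1, char 'e'): match length 1
  offset=6 (pos 0, char 'd'): match length 0
Longest match has length 4 at offset 3.
next_char = character at position 6 + 4 = 10 -> 'b'

Best match: offset=3, length=4 (matching 'edee' starting at position 3)
LZ77 triple: (3, 4, 'b')


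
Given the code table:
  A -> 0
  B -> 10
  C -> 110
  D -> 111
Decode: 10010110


Decoding:
10 -> B
0 -> A
10 -> B
110 -> C


Result: BABC


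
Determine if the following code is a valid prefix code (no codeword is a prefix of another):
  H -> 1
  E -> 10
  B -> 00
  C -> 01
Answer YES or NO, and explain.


Checking each pair (does one codeword prefix another?):
  H='1' vs E='10': prefix -- VIOLATION

NO -- this is NOT a valid prefix code. H (1) is a prefix of E (10).


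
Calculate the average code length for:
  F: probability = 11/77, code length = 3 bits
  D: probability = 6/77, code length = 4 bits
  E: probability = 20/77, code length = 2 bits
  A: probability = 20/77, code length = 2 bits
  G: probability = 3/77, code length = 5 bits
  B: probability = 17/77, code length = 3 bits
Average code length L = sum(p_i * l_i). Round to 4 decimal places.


Weighted contributions p_i * l_i:
  F: (11/77) * 3 = 33/77
  D: (6/77) * 4 = 24/77
  E: (20/77) * 2 = 40/77
  A: (20/77) * 2 = 40/77
  G: (3/77) * 5 = 15/77
  B: (17/77) * 3 = 51/77
Sum = (33 + 24 + 40 + 40 + 15 + 51)/77 = 203/77

L = 203/77 = 2.6364 bits/symbol


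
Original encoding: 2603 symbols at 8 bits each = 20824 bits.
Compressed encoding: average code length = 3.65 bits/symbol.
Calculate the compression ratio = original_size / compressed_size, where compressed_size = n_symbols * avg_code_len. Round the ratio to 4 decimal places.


original_size = n_symbols * orig_bits = 2603 * 8 = 20824 bits
compressed_size = n_symbols * avg_code_len = 2603 * 3.65 = 9500.95 bits
ratio = original_size / compressed_size = 20824 / 9500.95 = 2.1918

Compression ratio = 2.1918


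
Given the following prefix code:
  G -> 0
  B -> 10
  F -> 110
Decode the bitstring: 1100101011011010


Decoding step by step:
Bits 110 -> F
Bits 0 -> G
Bits 10 -> B
Bits 10 -> B
Bits 110 -> F
Bits 110 -> F
Bits 10 -> B


Decoded message: FGBBFFB


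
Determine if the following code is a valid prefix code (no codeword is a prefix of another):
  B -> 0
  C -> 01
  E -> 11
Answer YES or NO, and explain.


Checking each pair (does one codeword prefix another?):
  B='0' vs C='01': prefix -- VIOLATION

NO -- this is NOT a valid prefix code. B (0) is a prefix of C (01).


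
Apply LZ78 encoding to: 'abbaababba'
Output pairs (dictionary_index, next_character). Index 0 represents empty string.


LZ78 encoding steps:
Dictionary: {0: ''}
Step 1: w='' (idx 0), next='a' -> output (0, 'a'), add 'a' as idx 1
Step 2: w='' (idx 0), next='b' -> output (0, 'b'), add 'b' as idx 2
Step 3: w='b' (idx 2), next='a' -> output (2, 'a'), add 'ba' as idx 3
Step 4: w='a' (idx 1), next='b' -> output (1, 'b'), add 'ab' as idx 4
Step 5: w='ab' (idx 4), next='b' -> output (4, 'b'), add 'abb' as idx 5
Step 6: w='a' (idx 1), end of input -> output (1, '')


Encoded: [(0, 'a'), (0, 'b'), (2, 'a'), (1, 'b'), (4, 'b'), (1, '')]


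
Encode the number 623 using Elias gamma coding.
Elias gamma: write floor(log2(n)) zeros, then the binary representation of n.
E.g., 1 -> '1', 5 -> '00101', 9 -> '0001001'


num_bits = floor(log2(623)) + 1 = 10
leading_zeros = num_bits - 1 = 9
binary(623) = 1001101111

Elias gamma(623) = '000000000' + '1001101111' = 0000000001001101111 (19 bits)


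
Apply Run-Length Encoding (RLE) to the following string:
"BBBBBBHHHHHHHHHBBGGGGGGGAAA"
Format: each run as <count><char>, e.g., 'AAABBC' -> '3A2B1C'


Scanning runs left to right:
  i=0: run of 'B' x 6 -> '6B'
  i=6: run of 'H' x 9 -> '9H'
  i=15: run of 'B' x 2 -> '2B'
  i=17: run of 'G' x 7 -> '7G'
  i=24: run of 'A' x 3 -> '3A'

RLE = 6B9H2B7G3A


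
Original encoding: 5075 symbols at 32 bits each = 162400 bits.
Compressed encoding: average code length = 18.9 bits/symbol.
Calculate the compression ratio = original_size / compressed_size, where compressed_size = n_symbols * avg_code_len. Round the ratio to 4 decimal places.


original_size = n_symbols * orig_bits = 5075 * 32 = 162400 bits
compressed_size = n_symbols * avg_code_len = 5075 * 18.9 = 95917.5 bits
ratio = original_size / compressed_size = 162400 / 95917.5 = 1.6931

Compression ratio = 1.6931


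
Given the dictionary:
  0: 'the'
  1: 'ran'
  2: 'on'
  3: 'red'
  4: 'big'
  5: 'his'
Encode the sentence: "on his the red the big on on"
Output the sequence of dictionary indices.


Look up each word in the dictionary:
  'on' -> 2
  'his' -> 5
  'the' -> 0
  'red' -> 3
  'the' -> 0
  'big' -> 4
  'on' -> 2
  'on' -> 2

Encoded: [2, 5, 0, 3, 0, 4, 2, 2]


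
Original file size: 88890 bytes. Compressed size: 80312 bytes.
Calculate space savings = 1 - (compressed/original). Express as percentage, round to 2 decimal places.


ratio = compressed/original = 80312/88890 = 0.903499
savings = 1 - ratio = 1 - 0.903499 = 0.096501
as a percentage: 0.096501 * 100 = 9.65%

Space savings = 1 - 80312/88890 = 9.65%


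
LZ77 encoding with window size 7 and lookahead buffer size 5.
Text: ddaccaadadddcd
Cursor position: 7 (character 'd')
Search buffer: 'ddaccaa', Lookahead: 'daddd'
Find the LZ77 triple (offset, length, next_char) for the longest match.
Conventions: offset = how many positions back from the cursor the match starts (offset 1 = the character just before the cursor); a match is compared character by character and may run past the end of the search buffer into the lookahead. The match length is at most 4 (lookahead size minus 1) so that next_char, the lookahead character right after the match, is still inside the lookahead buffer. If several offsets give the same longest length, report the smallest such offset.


Try each offset into the search buffer:
  offset=1 (pos 6, char 'a'): match length 0
  offset=2 (pos 5, char 'a'): match length 0
  offset=3 (pos 4, char 'c'): match length 0
  offset=4 (pos 3, char 'c'): match length 0
  offset=5 (pos 2, char 'a'): match length 0
  offset=6 (pos 1, char 'd'): match length 2
  offset=7 (pos 0, char 'd'): match length 1
Longest match has length 2 at offset 6.
next_char = character at position 7 + 2 = 9 -> 'd'

Best match: offset=6, length=2 (matching 'da' starting at position 1)
LZ77 triple: (6, 2, 'd')


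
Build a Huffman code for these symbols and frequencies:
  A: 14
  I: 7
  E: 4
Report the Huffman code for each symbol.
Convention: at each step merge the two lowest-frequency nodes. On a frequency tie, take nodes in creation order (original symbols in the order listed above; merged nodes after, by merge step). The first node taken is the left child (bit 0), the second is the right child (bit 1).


Huffman tree construction:
Step 1: Merge E(4) + I(7) = 11
Step 2: Merge (E+I)(11) + A(14) = 25
Read each symbol's code off the tree from the root (left child = 0, right child = 1).

Codes:
  A: 1 (length 1)
  I: 01 (length 2)
  E: 00 (length 2)
Average code length: 36/25 = 1.4400 bits/symbol


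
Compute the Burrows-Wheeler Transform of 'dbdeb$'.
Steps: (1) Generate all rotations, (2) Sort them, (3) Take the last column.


Rotations (sorted):
  0: $dbdeb -> last char: b
  1: b$dbde -> last char: e
  2: bdeb$d -> last char: d
  3: dbdeb$ -> last char: $
  4: deb$db -> last char: b
  5: eb$dbd -> last char: d


BWT = bed$bd


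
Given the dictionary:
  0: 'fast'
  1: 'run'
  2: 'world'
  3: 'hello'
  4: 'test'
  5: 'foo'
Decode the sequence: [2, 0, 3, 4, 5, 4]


Look up each index in the dictionary:
  2 -> 'world'
  0 -> 'fast'
  3 -> 'hello'
  4 -> 'test'
  5 -> 'foo'
  4 -> 'test'

Decoded: "world fast hello test foo test"


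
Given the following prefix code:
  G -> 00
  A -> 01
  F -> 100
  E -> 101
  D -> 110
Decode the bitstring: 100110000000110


Decoding step by step:
Bits 100 -> F
Bits 110 -> D
Bits 00 -> G
Bits 00 -> G
Bits 00 -> G
Bits 110 -> D


Decoded message: FDGGGD


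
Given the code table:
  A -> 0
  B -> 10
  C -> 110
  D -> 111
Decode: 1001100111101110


Decoding:
10 -> B
0 -> A
110 -> C
0 -> A
111 -> D
10 -> B
111 -> D
0 -> A


Result: BACADBDA


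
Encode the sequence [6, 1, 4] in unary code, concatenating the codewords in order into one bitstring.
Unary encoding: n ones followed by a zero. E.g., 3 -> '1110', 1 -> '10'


Encode each number as n ones followed by a terminating 0:
  6 -> 1111110 (7 bits)
  1 -> 10 (2 bits)
  4 -> 11110 (5 bits)
Total length = 7 + 2 + 5 = 14 bits.

Unary([6, 1, 4]) = 11111101011110 (14 bits)


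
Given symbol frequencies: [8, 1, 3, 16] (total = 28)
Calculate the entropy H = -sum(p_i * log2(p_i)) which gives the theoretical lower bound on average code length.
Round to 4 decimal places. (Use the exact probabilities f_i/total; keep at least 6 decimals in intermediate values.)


Per-symbol terms -p_i * log2(p_i) with p_i = f_i/28:
  p = 8/28 = 0.285714: log2(p) = -1.807355, -p*log2(p) = 0.516387
  p = 1/28 = 0.035714: log2(p) = -4.807355, -p*log2(p) = 0.171691
  p = 3/28 = 0.107143: log2(p) = -3.222392, -p*log2(p) = 0.345256
  p = 16/28 = 0.571429: log2(p) = -0.807355, -p*log2(p) = 0.461346
H = 0.516387 + 0.171691 + 0.345256 + 0.461346 = 1.494680

H = 1.4947 bits/symbol


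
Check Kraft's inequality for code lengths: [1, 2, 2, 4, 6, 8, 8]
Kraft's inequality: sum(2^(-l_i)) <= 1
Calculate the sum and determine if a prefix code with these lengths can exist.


Sum = 2^(-1) + 2^(-2) + 2^(-2) + 2^(-4) + 2^(-6) + 2^(-8) + 2^(-8)
    = 0.5 + 0.25 + 0.25 + 0.0625 + 0.015625 + 0.00390625 + 0.00390625
    = 278/256 = 1.0859375
Since 1.0859375 > 1, Kraft's inequality is NOT satisfied.
A prefix code with these lengths CANNOT exist.

Kraft sum = 1.0859375. Not satisfied.


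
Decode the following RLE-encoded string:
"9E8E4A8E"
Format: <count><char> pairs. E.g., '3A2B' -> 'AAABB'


Expanding each <count><char> pair:
  9E -> 'EEEEEEEEE'
  8E -> 'EEEEEEEE'
  4A -> 'AAAA'
  8E -> 'EEEEEEEE'

Decoded = EEEEEEEEEEEEEEEEEAAAAEEEEEEEE


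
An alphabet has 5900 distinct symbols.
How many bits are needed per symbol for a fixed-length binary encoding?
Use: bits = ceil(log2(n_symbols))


log2(5900) = 12.5265
Bracket: 2^12 = 4096 < 5900 <= 2^13 = 8192
So ceil(log2(5900)) = 13

bits = ceil(log2(5900)) = ceil(12.5265) = 13 bits


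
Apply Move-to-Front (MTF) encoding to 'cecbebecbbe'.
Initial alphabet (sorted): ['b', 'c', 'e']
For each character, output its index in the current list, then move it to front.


MTF encoding:
'c': index 1 in ['b', 'c', 'e'] -> ['c', 'b', 'e']
'e': index 2 in ['c', 'b', 'e'] -> ['e', 'c', 'b']
'c': index 1 in ['e', 'c', 'b'] -> ['c', 'e', 'b']
'b': index 2 in ['c', 'e', 'b'] -> ['b', 'c', 'e']
'e': index 2 in ['b', 'c', 'e'] -> ['e', 'b', 'c']
'b': index 1 in ['e', 'b', 'c'] -> ['b', 'e', 'c']
'e': index 1 in ['b', 'e', 'c'] -> ['e', 'b', 'c']
'c': index 2 in ['e', 'b', 'c'] -> ['c', 'e', 'b']
'b': index 2 in ['c', 'e', 'b'] -> ['b', 'c', 'e']
'b': index 0 in ['b', 'c', 'e'] -> ['b', 'c', 'e']
'e': index 2 in ['b', 'c', 'e'] -> ['e', 'b', 'c']


Output: [1, 2, 1, 2, 2, 1, 1, 2, 2, 0, 2]


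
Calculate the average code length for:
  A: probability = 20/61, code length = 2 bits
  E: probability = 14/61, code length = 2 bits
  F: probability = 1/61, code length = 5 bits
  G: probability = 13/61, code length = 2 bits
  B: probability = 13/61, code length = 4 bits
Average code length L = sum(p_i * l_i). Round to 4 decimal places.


Weighted contributions p_i * l_i:
  A: (20/61) * 2 = 40/61
  E: (14/61) * 2 = 28/61
  F: (1/61) * 5 = 5/61
  G: (13/61) * 2 = 26/61
  B: (13/61) * 4 = 52/61
Sum = (40 + 28 + 5 + 26 + 52)/61 = 151/61

L = 151/61 = 2.4754 bits/symbol


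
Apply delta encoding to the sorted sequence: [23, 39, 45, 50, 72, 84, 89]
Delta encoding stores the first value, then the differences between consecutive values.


First value: 23
Deltas:
  39 - 23 = 16
  45 - 39 = 6
  50 - 45 = 5
  72 - 50 = 22
  84 - 72 = 12
  89 - 84 = 5


Delta encoded: [23, 16, 6, 5, 22, 12, 5]


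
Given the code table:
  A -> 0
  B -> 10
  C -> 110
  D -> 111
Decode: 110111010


Decoding:
110 -> C
111 -> D
0 -> A
10 -> B


Result: CDAB


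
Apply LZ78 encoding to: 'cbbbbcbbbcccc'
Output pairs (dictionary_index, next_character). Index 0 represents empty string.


LZ78 encoding steps:
Dictionary: {0: ''}
Step 1: w='' (idx 0), next='c' -> output (0, 'c'), add 'c' as idx 1
Step 2: w='' (idx 0), next='b' -> output (0, 'b'), add 'b' as idx 2
Step 3: w='b' (idx 2), next='b' -> output (2, 'b'), add 'bb' as idx 3
Step 4: w='b' (idx 2), next='c' -> output (2, 'c'), add 'bc' as idx 4
Step 5: w='bb' (idx 3), next='b' -> output (3, 'b'), add 'bbb' as idx 5
Step 6: w='c' (idx 1), next='c' -> output (1, 'c'), add 'cc' as idx 6
Step 7: w='cc' (idx 6), end of input -> output (6, '')


Encoded: [(0, 'c'), (0, 'b'), (2, 'b'), (2, 'c'), (3, 'b'), (1, 'c'), (6, '')]


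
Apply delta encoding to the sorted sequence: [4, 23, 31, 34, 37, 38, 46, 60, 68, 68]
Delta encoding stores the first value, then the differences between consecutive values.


First value: 4
Deltas:
  23 - 4 = 19
  31 - 23 = 8
  34 - 31 = 3
  37 - 34 = 3
  38 - 37 = 1
  46 - 38 = 8
  60 - 46 = 14
  68 - 60 = 8
  68 - 68 = 0


Delta encoded: [4, 19, 8, 3, 3, 1, 8, 14, 8, 0]


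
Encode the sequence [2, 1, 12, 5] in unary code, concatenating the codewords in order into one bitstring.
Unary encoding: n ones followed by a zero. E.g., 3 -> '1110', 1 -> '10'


Encode each number as n ones followed by a terminating 0:
  2 -> 110 (3 bits)
  1 -> 10 (2 bits)
  12 -> 1111111111110 (13 bits)
  5 -> 111110 (6 bits)
Total length = 3 + 2 + 13 + 6 = 24 bits.

Unary([2, 1, 12, 5]) = 110101111111111110111110 (24 bits)


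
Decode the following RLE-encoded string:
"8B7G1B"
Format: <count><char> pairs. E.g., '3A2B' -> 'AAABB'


Expanding each <count><char> pair:
  8B -> 'BBBBBBBB'
  7G -> 'GGGGGGG'
  1B -> 'B'

Decoded = BBBBBBBBGGGGGGGB


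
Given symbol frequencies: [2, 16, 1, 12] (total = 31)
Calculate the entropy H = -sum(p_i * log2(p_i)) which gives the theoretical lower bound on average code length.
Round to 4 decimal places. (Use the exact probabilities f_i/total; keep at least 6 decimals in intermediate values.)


Per-symbol terms -p_i * log2(p_i) with p_i = f_i/31:
  p = 2/31 = 0.064516: log2(p) = -3.954196, -p*log2(p) = 0.255109
  p = 16/31 = 0.516129: log2(p) = -0.954196, -p*log2(p) = 0.492488
  p = 1/31 = 0.032258: log2(p) = -4.954196, -p*log2(p) = 0.159813
  p = 12/31 = 0.387097: log2(p) = -1.369234, -p*log2(p) = 0.530026
H = 0.255109 + 0.492488 + 0.159813 + 0.530026 = 1.437436

H = 1.4374 bits/symbol


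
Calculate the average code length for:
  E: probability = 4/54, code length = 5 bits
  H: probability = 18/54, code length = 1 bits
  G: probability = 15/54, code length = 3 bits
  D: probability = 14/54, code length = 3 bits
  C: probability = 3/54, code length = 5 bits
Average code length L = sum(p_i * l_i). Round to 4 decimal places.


Weighted contributions p_i * l_i:
  E: (4/54) * 5 = 20/54
  H: (18/54) * 1 = 18/54
  G: (15/54) * 3 = 45/54
  D: (14/54) * 3 = 42/54
  C: (3/54) * 5 = 15/54
Sum = (20 + 18 + 45 + 42 + 15)/54 = 140/54

L = 140/54 = 2.5926 bits/symbol


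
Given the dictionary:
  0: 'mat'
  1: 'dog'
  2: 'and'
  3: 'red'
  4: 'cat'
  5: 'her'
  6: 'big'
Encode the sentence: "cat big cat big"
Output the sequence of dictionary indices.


Look up each word in the dictionary:
  'cat' -> 4
  'big' -> 6
  'cat' -> 4
  'big' -> 6

Encoded: [4, 6, 4, 6]


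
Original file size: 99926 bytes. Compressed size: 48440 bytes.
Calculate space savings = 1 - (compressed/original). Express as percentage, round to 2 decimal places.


ratio = compressed/original = 48440/99926 = 0.484759
savings = 1 - ratio = 1 - 0.484759 = 0.515241
as a percentage: 0.515241 * 100 = 51.52%

Space savings = 1 - 48440/99926 = 51.52%


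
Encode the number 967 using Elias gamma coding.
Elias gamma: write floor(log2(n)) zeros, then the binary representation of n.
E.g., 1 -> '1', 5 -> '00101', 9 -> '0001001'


num_bits = floor(log2(967)) + 1 = 10
leading_zeros = num_bits - 1 = 9
binary(967) = 1111000111

Elias gamma(967) = '000000000' + '1111000111' = 0000000001111000111 (19 bits)


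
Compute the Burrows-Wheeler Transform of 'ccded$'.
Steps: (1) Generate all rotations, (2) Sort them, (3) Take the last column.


Rotations (sorted):
  0: $ccded -> last char: d
  1: ccded$ -> last char: $
  2: cded$c -> last char: c
  3: d$ccde -> last char: e
  4: ded$cc -> last char: c
  5: ed$ccd -> last char: d


BWT = d$cecd


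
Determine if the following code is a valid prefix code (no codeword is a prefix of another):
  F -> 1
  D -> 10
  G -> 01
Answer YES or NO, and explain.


Checking each pair (does one codeword prefix another?):
  F='1' vs D='10': prefix -- VIOLATION

NO -- this is NOT a valid prefix code. F (1) is a prefix of D (10).


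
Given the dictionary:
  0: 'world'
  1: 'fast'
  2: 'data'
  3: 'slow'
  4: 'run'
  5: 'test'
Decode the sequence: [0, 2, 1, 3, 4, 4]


Look up each index in the dictionary:
  0 -> 'world'
  2 -> 'data'
  1 -> 'fast'
  3 -> 'slow'
  4 -> 'run'
  4 -> 'run'

Decoded: "world data fast slow run run"


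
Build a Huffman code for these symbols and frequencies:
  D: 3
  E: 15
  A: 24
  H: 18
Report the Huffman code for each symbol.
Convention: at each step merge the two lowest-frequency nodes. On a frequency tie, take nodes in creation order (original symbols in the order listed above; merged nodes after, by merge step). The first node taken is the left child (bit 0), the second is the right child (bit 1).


Huffman tree construction:
Step 1: Merge D(3) + E(15) = 18
Step 2: Merge H(18) + (D+E)(18) = 36
Step 3: Merge A(24) + (H+(D+E))(36) = 60
Read each symbol's code off the tree from the root (left child = 0, right child = 1).

Codes:
  D: 110 (length 3)
  E: 111 (length 3)
  A: 0 (length 1)
  H: 10 (length 2)
Average code length: 114/60 = 1.9000 bits/symbol


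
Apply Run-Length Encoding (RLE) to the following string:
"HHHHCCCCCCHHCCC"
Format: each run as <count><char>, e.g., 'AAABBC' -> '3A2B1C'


Scanning runs left to right:
  i=0: run of 'H' x 4 -> '4H'
  i=4: run of 'C' x 6 -> '6C'
  i=10: run of 'H' x 2 -> '2H'
  i=12: run of 'C' x 3 -> '3C'

RLE = 4H6C2H3C


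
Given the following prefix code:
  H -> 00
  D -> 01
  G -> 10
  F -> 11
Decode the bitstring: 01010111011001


Decoding step by step:
Bits 01 -> D
Bits 01 -> D
Bits 01 -> D
Bits 11 -> F
Bits 01 -> D
Bits 10 -> G
Bits 01 -> D


Decoded message: DDDFDGD


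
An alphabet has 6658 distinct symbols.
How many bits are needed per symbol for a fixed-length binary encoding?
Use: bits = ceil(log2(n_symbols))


log2(6658) = 12.7009
Bracket: 2^12 = 4096 < 6658 <= 2^13 = 8192
So ceil(log2(6658)) = 13

bits = ceil(log2(6658)) = ceil(12.7009) = 13 bits


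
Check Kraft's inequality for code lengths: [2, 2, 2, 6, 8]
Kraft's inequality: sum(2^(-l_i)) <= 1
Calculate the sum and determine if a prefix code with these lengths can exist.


Sum = 2^(-2) + 2^(-2) + 2^(-2) + 2^(-6) + 2^(-8)
    = 0.25 + 0.25 + 0.25 + 0.015625 + 0.00390625
    = 197/256 = 0.76953125
Since 0.76953125 <= 1, Kraft's inequality IS satisfied.
A prefix code with these lengths CAN exist.

Kraft sum = 0.76953125. Satisfied.


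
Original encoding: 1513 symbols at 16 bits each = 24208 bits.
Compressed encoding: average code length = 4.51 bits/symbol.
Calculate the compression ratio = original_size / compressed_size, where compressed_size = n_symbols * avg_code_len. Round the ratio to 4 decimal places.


original_size = n_symbols * orig_bits = 1513 * 16 = 24208 bits
compressed_size = n_symbols * avg_code_len = 1513 * 4.51 = 6823.63 bits
ratio = original_size / compressed_size = 24208 / 6823.63 = 3.5477

Compression ratio = 3.5477


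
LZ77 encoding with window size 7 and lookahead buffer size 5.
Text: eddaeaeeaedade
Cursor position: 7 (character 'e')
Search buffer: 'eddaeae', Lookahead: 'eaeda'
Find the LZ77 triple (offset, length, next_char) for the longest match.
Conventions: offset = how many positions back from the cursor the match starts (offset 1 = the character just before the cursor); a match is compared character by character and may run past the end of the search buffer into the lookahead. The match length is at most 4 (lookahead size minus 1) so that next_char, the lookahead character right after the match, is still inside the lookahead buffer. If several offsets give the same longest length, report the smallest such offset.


Try each offset into the search buffer:
  offset=1 (pos 6, char 'e'): match length 1
  offset=2 (pos 5, char 'a'): match length 0
  offset=3 (pos 4, char 'e'): match length 3
  offset=4 (pos 3, char 'a'): match length 0
  offset=5 (pos 2, char 'd'): match length 0
  offset=6 (pos 1, char 'd'): match length 0
  offset=7 (pos 0, char 'e'): match length 1
Longest match has length 3 at offset 3.
next_char = character at position 7 + 3 = 10 -> 'd'

Best match: offset=3, length=3 (matching 'eae' starting at position 4)
LZ77 triple: (3, 3, 'd')


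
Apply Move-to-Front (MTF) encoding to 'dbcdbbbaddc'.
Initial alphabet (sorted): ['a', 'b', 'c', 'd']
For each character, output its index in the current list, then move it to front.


MTF encoding:
'd': index 3 in ['a', 'b', 'c', 'd'] -> ['d', 'a', 'b', 'c']
'b': index 2 in ['d', 'a', 'b', 'c'] -> ['b', 'd', 'a', 'c']
'c': index 3 in ['b', 'd', 'a', 'c'] -> ['c', 'b', 'd', 'a']
'd': index 2 in ['c', 'b', 'd', 'a'] -> ['d', 'c', 'b', 'a']
'b': index 2 in ['d', 'c', 'b', 'a'] -> ['b', 'd', 'c', 'a']
'b': index 0 in ['b', 'd', 'c', 'a'] -> ['b', 'd', 'c', 'a']
'b': index 0 in ['b', 'd', 'c', 'a'] -> ['b', 'd', 'c', 'a']
'a': index 3 in ['b', 'd', 'c', 'a'] -> ['a', 'b', 'd', 'c']
'd': index 2 in ['a', 'b', 'd', 'c'] -> ['d', 'a', 'b', 'c']
'd': index 0 in ['d', 'a', 'b', 'c'] -> ['d', 'a', 'b', 'c']
'c': index 3 in ['d', 'a', 'b', 'c'] -> ['c', 'd', 'a', 'b']


Output: [3, 2, 3, 2, 2, 0, 0, 3, 2, 0, 3]


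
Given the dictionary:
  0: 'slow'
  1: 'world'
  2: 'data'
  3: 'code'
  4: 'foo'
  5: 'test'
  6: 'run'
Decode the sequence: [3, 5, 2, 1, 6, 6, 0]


Look up each index in the dictionary:
  3 -> 'code'
  5 -> 'test'
  2 -> 'data'
  1 -> 'world'
  6 -> 'run'
  6 -> 'run'
  0 -> 'slow'

Decoded: "code test data world run run slow"


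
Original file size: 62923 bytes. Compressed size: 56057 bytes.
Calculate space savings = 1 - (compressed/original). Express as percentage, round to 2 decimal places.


ratio = compressed/original = 56057/62923 = 0.890883
savings = 1 - ratio = 1 - 0.890883 = 0.109117
as a percentage: 0.109117 * 100 = 10.91%

Space savings = 1 - 56057/62923 = 10.91%


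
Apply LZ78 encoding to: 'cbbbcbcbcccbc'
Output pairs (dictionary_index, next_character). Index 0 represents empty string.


LZ78 encoding steps:
Dictionary: {0: ''}
Step 1: w='' (idx 0), next='c' -> output (0, 'c'), add 'c' as idx 1
Step 2: w='' (idx 0), next='b' -> output (0, 'b'), add 'b' as idx 2
Step 3: w='b' (idx 2), next='b' -> output (2, 'b'), add 'bb' as idx 3
Step 4: w='c' (idx 1), next='b' -> output (1, 'b'), add 'cb' as idx 4
Step 5: w='cb' (idx 4), next='c' -> output (4, 'c'), add 'cbc' as idx 5
Step 6: w='c' (idx 1), next='c' -> output (1, 'c'), add 'cc' as idx 6
Step 7: w='b' (idx 2), next='c' -> output (2, 'c'), add 'bc' as idx 7


Encoded: [(0, 'c'), (0, 'b'), (2, 'b'), (1, 'b'), (4, 'c'), (1, 'c'), (2, 'c')]


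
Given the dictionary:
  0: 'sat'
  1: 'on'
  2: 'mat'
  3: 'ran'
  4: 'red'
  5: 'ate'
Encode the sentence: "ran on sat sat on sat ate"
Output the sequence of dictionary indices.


Look up each word in the dictionary:
  'ran' -> 3
  'on' -> 1
  'sat' -> 0
  'sat' -> 0
  'on' -> 1
  'sat' -> 0
  'ate' -> 5

Encoded: [3, 1, 0, 0, 1, 0, 5]


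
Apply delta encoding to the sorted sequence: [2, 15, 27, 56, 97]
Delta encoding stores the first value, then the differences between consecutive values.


First value: 2
Deltas:
  15 - 2 = 13
  27 - 15 = 12
  56 - 27 = 29
  97 - 56 = 41


Delta encoded: [2, 13, 12, 29, 41]


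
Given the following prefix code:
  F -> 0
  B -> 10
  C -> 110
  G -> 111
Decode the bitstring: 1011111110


Decoding step by step:
Bits 10 -> B
Bits 111 -> G
Bits 111 -> G
Bits 10 -> B


Decoded message: BGGB


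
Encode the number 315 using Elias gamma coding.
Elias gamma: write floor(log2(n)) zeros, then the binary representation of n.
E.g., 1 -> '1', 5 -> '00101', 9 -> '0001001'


num_bits = floor(log2(315)) + 1 = 9
leading_zeros = num_bits - 1 = 8
binary(315) = 100111011

Elias gamma(315) = '00000000' + '100111011' = 00000000100111011 (17 bits)


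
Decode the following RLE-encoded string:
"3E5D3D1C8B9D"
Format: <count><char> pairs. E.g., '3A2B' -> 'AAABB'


Expanding each <count><char> pair:
  3E -> 'EEE'
  5D -> 'DDDDD'
  3D -> 'DDD'
  1C -> 'C'
  8B -> 'BBBBBBBB'
  9D -> 'DDDDDDDDD'

Decoded = EEEDDDDDDDDCBBBBBBBBDDDDDDDDD


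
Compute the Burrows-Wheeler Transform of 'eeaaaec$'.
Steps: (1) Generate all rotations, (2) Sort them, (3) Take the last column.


Rotations (sorted):
  0: $eeaaaec -> last char: c
  1: aaaec$ee -> last char: e
  2: aaec$eea -> last char: a
  3: aec$eeaa -> last char: a
  4: c$eeaaae -> last char: e
  5: eaaaec$e -> last char: e
  6: ec$eeaaa -> last char: a
  7: eeaaaec$ -> last char: $


BWT = ceaaeea$


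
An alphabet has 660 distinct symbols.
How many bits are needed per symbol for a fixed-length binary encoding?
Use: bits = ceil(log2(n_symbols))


log2(660) = 9.3663
Bracket: 2^9 = 512 < 660 <= 2^10 = 1024
So ceil(log2(660)) = 10

bits = ceil(log2(660)) = ceil(9.3663) = 10 bits


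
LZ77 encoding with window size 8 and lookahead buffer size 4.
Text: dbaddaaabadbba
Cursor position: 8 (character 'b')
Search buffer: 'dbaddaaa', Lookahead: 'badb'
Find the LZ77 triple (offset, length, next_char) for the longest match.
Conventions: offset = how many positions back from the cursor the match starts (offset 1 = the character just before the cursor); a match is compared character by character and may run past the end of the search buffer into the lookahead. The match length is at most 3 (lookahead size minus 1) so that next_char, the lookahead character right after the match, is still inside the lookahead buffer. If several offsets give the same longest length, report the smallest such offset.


Try each offset into the search buffer:
  offset=1 (pos 7, char 'a'): match length 0
  offset=2 (pos 6, char 'a'): match length 0
  offset=3 (pos 5, char 'a'): match length 0
  offset=4 (pos 4, char 'd'): match length 0
  offset=5 (pos 3, char 'd'): match length 0
  offset=6 (pos 2, char 'a'): match length 0
  offset=7 (pos 1, char 'b'): match length 3
  offset=8 (pos 0, char 'd'): match length 0
Longest match has length 3 at offset 7.
next_char = character at position 8 + 3 = 11 -> 'b'

Best match: offset=7, length=3 (matching 'bad' starting at position 1)
LZ77 triple: (7, 3, 'b')


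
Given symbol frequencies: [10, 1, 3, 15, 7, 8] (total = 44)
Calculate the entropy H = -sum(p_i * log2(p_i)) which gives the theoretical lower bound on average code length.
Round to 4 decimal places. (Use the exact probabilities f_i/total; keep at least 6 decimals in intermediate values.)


Per-symbol terms -p_i * log2(p_i) with p_i = f_i/44:
  p = 10/44 = 0.227273: log2(p) = -2.137504, -p*log2(p) = 0.485796
  p = 1/44 = 0.022727: log2(p) = -5.459432, -p*log2(p) = 0.124078
  p = 3/44 = 0.068182: log2(p) = -3.874469, -p*log2(p) = 0.264168
  p = 15/44 = 0.340909: log2(p) = -1.552541, -p*log2(p) = 0.529275
  p = 7/44 = 0.159091: log2(p) = -2.652077, -p*log2(p) = 0.421921
  p = 8/44 = 0.181818: log2(p) = -2.459432, -p*log2(p) = 0.447169
H = 0.485796 + 0.124078 + 0.264168 + 0.529275 + 0.421921 + 0.447169 = 2.272407

H = 2.2724 bits/symbol


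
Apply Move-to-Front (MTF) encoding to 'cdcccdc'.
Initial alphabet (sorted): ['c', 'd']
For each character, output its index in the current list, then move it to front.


MTF encoding:
'c': index 0 in ['c', 'd'] -> ['c', 'd']
'd': index 1 in ['c', 'd'] -> ['d', 'c']
'c': index 1 in ['d', 'c'] -> ['c', 'd']
'c': index 0 in ['c', 'd'] -> ['c', 'd']
'c': index 0 in ['c', 'd'] -> ['c', 'd']
'd': index 1 in ['c', 'd'] -> ['d', 'c']
'c': index 1 in ['d', 'c'] -> ['c', 'd']


Output: [0, 1, 1, 0, 0, 1, 1]


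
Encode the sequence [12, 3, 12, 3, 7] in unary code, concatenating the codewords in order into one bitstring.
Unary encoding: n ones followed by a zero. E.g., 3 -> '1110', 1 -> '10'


Encode each number as n ones followed by a terminating 0:
  12 -> 1111111111110 (13 bits)
  3 -> 1110 (4 bits)
  12 -> 1111111111110 (13 bits)
  3 -> 1110 (4 bits)
  7 -> 11111110 (8 bits)
Total length = 13 + 4 + 13 + 4 + 8 = 42 bits.

Unary([12, 3, 12, 3, 7]) = 111111111111011101111111111110111011111110 (42 bits)


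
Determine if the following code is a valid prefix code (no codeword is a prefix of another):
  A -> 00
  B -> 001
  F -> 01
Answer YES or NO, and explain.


Checking each pair (does one codeword prefix another?):
  A='00' vs B='001': prefix -- VIOLATION

NO -- this is NOT a valid prefix code. A (00) is a prefix of B (001).


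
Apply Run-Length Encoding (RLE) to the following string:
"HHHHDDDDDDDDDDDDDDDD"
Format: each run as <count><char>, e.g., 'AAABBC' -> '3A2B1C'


Scanning runs left to right:
  i=0: run of 'H' x 4 -> '4H'
  i=4: run of 'D' x 16 -> '16D'

RLE = 4H16D


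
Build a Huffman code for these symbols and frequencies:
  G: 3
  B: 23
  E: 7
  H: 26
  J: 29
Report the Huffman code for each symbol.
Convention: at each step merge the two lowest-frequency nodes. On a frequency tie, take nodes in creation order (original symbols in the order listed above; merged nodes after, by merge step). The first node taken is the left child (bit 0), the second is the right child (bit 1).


Huffman tree construction:
Step 1: Merge G(3) + E(7) = 10
Step 2: Merge (G+E)(10) + B(23) = 33
Step 3: Merge H(26) + J(29) = 55
Step 4: Merge ((G+E)+B)(33) + (H+J)(55) = 88
Read each symbol's code off the tree from the root (left child = 0, right child = 1).

Codes:
  G: 000 (length 3)
  B: 01 (length 2)
  E: 001 (length 3)
  H: 10 (length 2)
  J: 11 (length 2)
Average code length: 186/88 = 2.1136 bits/symbol


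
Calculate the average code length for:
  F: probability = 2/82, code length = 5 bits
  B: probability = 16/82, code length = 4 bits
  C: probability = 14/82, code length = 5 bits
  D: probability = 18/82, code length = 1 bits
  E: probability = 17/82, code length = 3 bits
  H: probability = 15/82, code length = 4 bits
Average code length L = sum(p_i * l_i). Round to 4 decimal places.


Weighted contributions p_i * l_i:
  F: (2/82) * 5 = 10/82
  B: (16/82) * 4 = 64/82
  C: (14/82) * 5 = 70/82
  D: (18/82) * 1 = 18/82
  E: (17/82) * 3 = 51/82
  H: (15/82) * 4 = 60/82
Sum = (10 + 64 + 70 + 18 + 51 + 60)/82 = 273/82

L = 273/82 = 3.3293 bits/symbol


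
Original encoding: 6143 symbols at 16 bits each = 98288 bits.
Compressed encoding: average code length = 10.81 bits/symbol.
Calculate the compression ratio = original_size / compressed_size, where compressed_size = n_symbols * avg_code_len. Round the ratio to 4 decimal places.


original_size = n_symbols * orig_bits = 6143 * 16 = 98288 bits
compressed_size = n_symbols * avg_code_len = 6143 * 10.81 = 66405.83 bits
ratio = original_size / compressed_size = 98288 / 66405.83 = 1.4801

Compression ratio = 1.4801


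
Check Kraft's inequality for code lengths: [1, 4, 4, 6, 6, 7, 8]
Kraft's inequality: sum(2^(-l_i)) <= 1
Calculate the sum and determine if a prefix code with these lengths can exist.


Sum = 2^(-1) + 2^(-4) + 2^(-4) + 2^(-6) + 2^(-6) + 2^(-7) + 2^(-8)
    = 0.5 + 0.0625 + 0.0625 + 0.015625 + 0.015625 + 0.0078125 + 0.00390625
    = 171/256 = 0.66796875
Since 0.66796875 <= 1, Kraft's inequality IS satisfied.
A prefix code with these lengths CAN exist.

Kraft sum = 0.66796875. Satisfied.


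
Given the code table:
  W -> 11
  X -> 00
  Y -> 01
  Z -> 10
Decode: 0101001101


Decoding:
01 -> Y
01 -> Y
00 -> X
11 -> W
01 -> Y


Result: YYXWY


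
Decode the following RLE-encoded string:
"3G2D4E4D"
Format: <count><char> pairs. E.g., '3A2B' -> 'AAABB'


Expanding each <count><char> pair:
  3G -> 'GGG'
  2D -> 'DD'
  4E -> 'EEEE'
  4D -> 'DDDD'

Decoded = GGGDDEEEEDDDD
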